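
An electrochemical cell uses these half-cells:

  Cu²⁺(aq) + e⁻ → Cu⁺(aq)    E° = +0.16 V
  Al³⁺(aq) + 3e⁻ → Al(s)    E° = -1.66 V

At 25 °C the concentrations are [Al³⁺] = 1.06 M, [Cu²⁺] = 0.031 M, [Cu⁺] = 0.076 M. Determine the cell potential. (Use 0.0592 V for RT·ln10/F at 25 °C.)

The Cu²⁺/Cu⁺ couple has the higher reduction potential and acts as the cathode, so E°_cell = +0.16 − (-1.66) = 1.82 V.
Balancing electrons gives n = 3; the reaction quotient is Q = [Al³⁺]·[Cu⁺]^3/[Cu²⁺]^3 = 15.6.
At 25 °C, E = E° − (0.0592/n) log Q = 1.82 − (0.0592/3)(1.194) = 1.820 − 0.024 = 1.796 V.

1.80 V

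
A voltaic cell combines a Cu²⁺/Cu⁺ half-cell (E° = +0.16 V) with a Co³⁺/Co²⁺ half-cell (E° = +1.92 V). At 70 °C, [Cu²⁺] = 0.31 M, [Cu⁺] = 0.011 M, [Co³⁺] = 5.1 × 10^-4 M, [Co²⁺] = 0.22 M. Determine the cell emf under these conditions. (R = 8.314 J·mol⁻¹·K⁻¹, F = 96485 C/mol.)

1.48 V

The Co³⁺/Co²⁺ couple has the higher reduction potential and acts as the cathode, so E°_cell = +1.92 − (+0.16) = 1.76 V.
Balancing electrons gives n = 1; the reaction quotient is Q = [Cu²⁺]·[Co²⁺]/([Cu⁺]·[Co³⁺]) = 1.22 × 10^4.
E = E° − (RT/nF) ln Q = 1.76 − (8.314×343)/(1×96485) × (9.406) = 1.760 − 0.278 = 1.482 V.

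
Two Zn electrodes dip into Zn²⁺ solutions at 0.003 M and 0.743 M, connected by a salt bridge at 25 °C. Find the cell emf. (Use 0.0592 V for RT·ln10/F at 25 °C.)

0.071 V

Both half-cells are Zn²⁺/Zn, so E°_cell = 0. The concentrated side is the cathode; the cell reaction moves Zn²⁺ from high to low concentration with n = 2.
Q = [Zn²⁺]_dilute/[Zn²⁺]_conc = 0.003/0.743 = 0.00404.
E = 0 − (0.0592/2) log Q = −(0.0592/2)(-2.394) = 0.0709 V.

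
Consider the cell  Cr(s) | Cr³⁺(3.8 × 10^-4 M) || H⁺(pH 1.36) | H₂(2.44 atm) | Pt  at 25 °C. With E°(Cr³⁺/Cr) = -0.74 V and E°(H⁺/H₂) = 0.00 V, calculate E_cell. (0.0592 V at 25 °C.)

The hydrogen couple is the cathode, so E°_cell = 0.74 V; n = 6.
[H⁺] = 10^(−1.36) = 0.044 M, and Q = [Cr³⁺]^2·P(H₂)^3 / [H⁺]^6 = 303.
E = E° − (0.0592/6) log Q = 0.74 − (0.0592/6)(2.482) = 0.716 V.

0.72 V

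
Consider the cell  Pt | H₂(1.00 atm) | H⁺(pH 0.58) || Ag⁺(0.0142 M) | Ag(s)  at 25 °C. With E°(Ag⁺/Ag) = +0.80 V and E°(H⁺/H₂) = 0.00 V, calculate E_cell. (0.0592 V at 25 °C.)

0.72 V

The Ag⁺/Ag couple is the cathode, so E°_cell = 0.80 V; n = 2.
[H⁺] = 10^(−0.58) = 0.26 M, and Q = [H⁺]^2 / ([Ag⁺]^2·P(H₂)) = 343.
E = E° − (0.0592/2) log Q = 0.80 − (0.0592/2)(2.535) = 0.725 V.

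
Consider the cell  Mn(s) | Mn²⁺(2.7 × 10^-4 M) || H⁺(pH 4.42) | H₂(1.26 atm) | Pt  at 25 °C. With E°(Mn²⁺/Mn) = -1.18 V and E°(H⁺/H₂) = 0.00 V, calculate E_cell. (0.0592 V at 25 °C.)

1.02 V

The hydrogen couple is the cathode, so E°_cell = 1.18 V; n = 2.
[H⁺] = 10^(−4.42) = 3.8 × 10^-5 M, and Q = [Mn²⁺]·P(H₂) / [H⁺]^2 = 2.35 × 10^5.
E = E° − (0.0592/2) log Q = 1.18 − (0.0592/2)(5.372) = 1.021 V.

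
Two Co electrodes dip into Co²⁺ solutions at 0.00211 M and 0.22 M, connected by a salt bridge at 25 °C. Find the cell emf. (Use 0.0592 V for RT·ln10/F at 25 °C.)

0.060 V

Both half-cells are Co²⁺/Co, so E°_cell = 0. The concentrated side is the cathode; the cell reaction moves Co²⁺ from high to low concentration with n = 2.
Q = [Co²⁺]_dilute/[Co²⁺]_conc = 0.00211/0.22 = 0.00959.
E = 0 − (0.0592/2) log Q = −(0.0592/2)(-2.018) = 0.0597 V.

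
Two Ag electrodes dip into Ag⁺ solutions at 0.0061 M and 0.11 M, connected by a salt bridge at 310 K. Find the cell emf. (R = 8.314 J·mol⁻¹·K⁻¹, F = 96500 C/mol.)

Both half-cells are Ag⁺/Ag, so E°_cell = 0. The concentrated side is the cathode; the cell reaction moves Ag⁺ from high to low concentration with n = 1.
Q = [Ag⁺]_dilute/[Ag⁺]_conc = 0.0061/0.11 = 0.0555.
E = 0 − (RT/nF) ln Q = −((8.314×310)/(1×96500))(-2.892) = 0.0772 V.

0.077 V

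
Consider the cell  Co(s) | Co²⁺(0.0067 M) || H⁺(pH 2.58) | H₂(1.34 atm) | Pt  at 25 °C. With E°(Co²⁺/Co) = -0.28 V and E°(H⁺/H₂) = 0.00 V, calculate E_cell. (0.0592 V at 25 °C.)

The hydrogen couple is the cathode, so E°_cell = 0.28 V; n = 2.
[H⁺] = 10^(−2.58) = 0.0026 M, and Q = [Co²⁺]·P(H₂) / [H⁺]^2 = 1300.
E = E° − (0.0592/2) log Q = 0.28 − (0.0592/2)(3.113) = 0.188 V.

0.19 V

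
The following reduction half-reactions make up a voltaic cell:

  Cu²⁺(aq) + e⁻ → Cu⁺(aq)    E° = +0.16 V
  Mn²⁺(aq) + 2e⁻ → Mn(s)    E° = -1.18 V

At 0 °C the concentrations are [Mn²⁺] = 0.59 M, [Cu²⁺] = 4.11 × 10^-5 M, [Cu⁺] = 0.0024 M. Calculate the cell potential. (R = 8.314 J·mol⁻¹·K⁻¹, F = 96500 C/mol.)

The Cu²⁺/Cu⁺ couple has the higher reduction potential and acts as the cathode, so E°_cell = +0.16 − (-1.18) = 1.34 V.
Balancing electrons gives n = 2; the reaction quotient is Q = [Mn²⁺]·[Cu⁺]^2/[Cu²⁺]^2 = 2010.
E = E° − (RT/nF) ln Q = 1.34 − (8.314×273)/(2×96500) × (7.607) = 1.340 − 0.089 = 1.251 V.

1.25 V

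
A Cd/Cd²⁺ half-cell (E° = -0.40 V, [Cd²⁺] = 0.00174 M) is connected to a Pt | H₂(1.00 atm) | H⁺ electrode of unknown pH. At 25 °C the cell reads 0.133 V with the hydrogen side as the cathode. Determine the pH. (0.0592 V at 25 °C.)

E°_cell = 0.40 V and n = 2.
log Q = n(E° − E)/0.0592 = 2×(0.40 − 0.133)/0.0592 = 9.020.
With Q = [Cd²⁺]·P(H₂) / [H⁺]^2, solving for [H⁺] gives log[H⁺] = -5.890, so pH = 5.89.

pH = 5.89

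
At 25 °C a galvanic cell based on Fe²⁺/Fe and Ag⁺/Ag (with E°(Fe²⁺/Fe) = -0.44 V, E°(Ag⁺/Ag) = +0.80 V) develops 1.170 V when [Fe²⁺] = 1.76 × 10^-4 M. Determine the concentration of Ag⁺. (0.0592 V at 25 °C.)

8.7 × 10^-4 M

From the Nernst equation, log Q = n(E° − E)/0.0592 = 2(1.24 − 1.170)/0.0592 = 2.365, so Q = 232.
With Q = [Fe²⁺]/[Ag⁺]^2 and the known concentrations, [Ag⁺]^2 in the denominator gives [Ag⁺] = 8.7 × 10^-4 M.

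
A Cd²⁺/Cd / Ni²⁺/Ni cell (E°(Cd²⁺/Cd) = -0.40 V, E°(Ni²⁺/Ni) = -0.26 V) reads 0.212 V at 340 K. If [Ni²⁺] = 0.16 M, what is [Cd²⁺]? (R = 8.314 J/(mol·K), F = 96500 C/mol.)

From the Nernst equation, ln Q = nF(E° − E)/RT = 2×96500×(0.14 − 0.212)/(8.314×340) = -4.916, so Q = 0.00733.
With Q = [Cd²⁺]/[Ni²⁺] and the known concentrations, [Cd²⁺] in the numerator gives [Cd²⁺] = 0.0012 M.

0.0012 M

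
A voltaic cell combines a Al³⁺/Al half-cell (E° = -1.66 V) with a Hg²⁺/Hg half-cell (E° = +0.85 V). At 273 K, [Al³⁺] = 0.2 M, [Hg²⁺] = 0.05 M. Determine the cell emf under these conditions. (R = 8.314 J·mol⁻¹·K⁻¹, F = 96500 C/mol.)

2.49 V

The Hg²⁺/Hg couple has the higher reduction potential and acts as the cathode, so E°_cell = +0.85 − (-1.66) = 2.51 V.
Balancing electrons gives n = 6; the reaction quotient is Q = [Al³⁺]^2/[Hg²⁺]^3 = 320.
E = E° − (RT/nF) ln Q = 2.51 − (8.314×273)/(6×96500) × (5.768) = 2.510 − 0.023 = 2.487 V.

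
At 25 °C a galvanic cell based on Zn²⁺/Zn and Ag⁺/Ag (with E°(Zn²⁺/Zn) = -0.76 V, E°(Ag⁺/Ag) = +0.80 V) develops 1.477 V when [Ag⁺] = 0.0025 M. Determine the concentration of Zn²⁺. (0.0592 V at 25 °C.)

0.004 M

From the Nernst equation, log Q = n(E° − E)/0.0592 = 2(1.56 − 1.477)/0.0592 = 2.804, so Q = 637.
With Q = [Zn²⁺]/[Ag⁺]^2 and the known concentrations, [Zn²⁺] in the numerator gives [Zn²⁺] = 0.004 M.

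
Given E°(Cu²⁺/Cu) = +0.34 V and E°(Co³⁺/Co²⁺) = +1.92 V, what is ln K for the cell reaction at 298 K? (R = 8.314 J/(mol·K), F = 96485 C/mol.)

E°_cell = +1.92 − (+0.34) = 1.58 V, with n = 2 electrons transferred.
At equilibrium E = 0, so the Nernst equation gives ln K = nFE°/RT = (2)(96485)(1.58)/((8.314)(298)) = 123.06.

ln K = 123.1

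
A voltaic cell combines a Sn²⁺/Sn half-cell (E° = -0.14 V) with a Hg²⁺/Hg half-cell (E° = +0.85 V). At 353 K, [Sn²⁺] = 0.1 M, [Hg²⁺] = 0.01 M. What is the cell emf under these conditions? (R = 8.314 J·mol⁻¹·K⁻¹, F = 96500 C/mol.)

0.955 V

The Hg²⁺/Hg couple has the higher reduction potential and acts as the cathode, so E°_cell = +0.85 − (-0.14) = 0.99 V.
Balancing electrons gives n = 2; the reaction quotient is Q = [Sn²⁺]/[Hg²⁺] = 10.0.
E = E° − (RT/nF) ln Q = 0.99 − (8.314×353)/(2×96500) × (2.303) = 0.990 − 0.035 = 0.955 V.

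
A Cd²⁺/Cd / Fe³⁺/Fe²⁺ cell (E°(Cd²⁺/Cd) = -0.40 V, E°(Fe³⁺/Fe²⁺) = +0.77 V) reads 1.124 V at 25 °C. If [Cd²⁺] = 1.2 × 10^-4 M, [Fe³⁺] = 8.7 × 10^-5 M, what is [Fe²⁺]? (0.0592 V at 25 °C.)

0.048 M

From the Nernst equation, log Q = n(E° − E)/0.0592 = 2(1.17 − 1.124)/0.0592 = 1.554, so Q = 35.8.
With Q = [Cd²⁺]·[Fe²⁺]^2/[Fe³⁺]^2 and the known concentrations, [Fe²⁺]^2 in the numerator gives [Fe²⁺] = 0.048 M.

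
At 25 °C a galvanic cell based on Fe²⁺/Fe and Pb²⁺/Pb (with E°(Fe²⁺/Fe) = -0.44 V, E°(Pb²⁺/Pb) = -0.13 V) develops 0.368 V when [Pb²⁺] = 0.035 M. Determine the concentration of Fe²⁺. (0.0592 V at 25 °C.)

3.8 × 10^-4 M

From the Nernst equation, log Q = n(E° − E)/0.0592 = 2(0.31 − 0.368)/0.0592 = -1.959, so Q = 0.0110.
With Q = [Fe²⁺]/[Pb²⁺] and the known concentrations, [Fe²⁺] in the numerator gives [Fe²⁺] = 3.8 × 10^-4 M.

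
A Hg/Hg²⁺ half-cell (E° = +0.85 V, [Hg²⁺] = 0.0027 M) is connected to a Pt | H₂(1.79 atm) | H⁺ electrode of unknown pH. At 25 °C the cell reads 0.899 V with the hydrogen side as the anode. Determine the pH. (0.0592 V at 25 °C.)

E°_cell = 0.85 V and n = 2.
log Q = n(E° − E)/0.0592 = 2×(0.85 − 0.899)/0.0592 = -1.655.
With Q = [H⁺]^2 / ([Hg²⁺]·P(H₂)), solving for [H⁺] gives log[H⁺] = -1.986, so pH = 1.99.

pH = 1.99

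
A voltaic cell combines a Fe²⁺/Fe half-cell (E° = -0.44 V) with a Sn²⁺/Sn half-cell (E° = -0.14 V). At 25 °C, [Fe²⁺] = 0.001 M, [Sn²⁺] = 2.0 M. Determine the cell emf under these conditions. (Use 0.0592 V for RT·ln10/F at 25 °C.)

The Sn²⁺/Sn couple has the higher reduction potential and acts as the cathode, so E°_cell = -0.14 − (-0.44) = 0.30 V.
Balancing electrons gives n = 2; the reaction quotient is Q = [Fe²⁺]/[Sn²⁺] = 5 × 10^-4.
At 25 °C, E = E° − (0.0592/n) log Q = 0.30 − (0.0592/2)(-3.301) = 0.300 + 0.098 = 0.398 V.

0.398 V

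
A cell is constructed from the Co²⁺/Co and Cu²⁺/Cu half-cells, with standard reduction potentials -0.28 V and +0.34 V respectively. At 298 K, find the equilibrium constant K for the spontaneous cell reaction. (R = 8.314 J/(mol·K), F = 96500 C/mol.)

9.4 × 10^20

E°_cell = +0.34 − (-0.28) = 0.62 V, with n = 2 electrons transferred.
At equilibrium E = 0, so the Nernst equation gives ln K = nFE°/RT = (2)(96500)(0.62)/((8.314)(298)) = 48.30.
K = e^48.30 = 9.4 × 10^20.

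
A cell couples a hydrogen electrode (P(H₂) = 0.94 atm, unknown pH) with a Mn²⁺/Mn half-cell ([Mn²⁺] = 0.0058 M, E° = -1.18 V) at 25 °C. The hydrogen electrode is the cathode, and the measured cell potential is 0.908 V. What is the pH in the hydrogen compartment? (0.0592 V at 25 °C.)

pH = 5.73

E°_cell = 1.18 V and n = 2.
log Q = n(E° − E)/0.0592 = 2×(1.18 − 0.908)/0.0592 = 9.189.
With Q = [Mn²⁺]·P(H₂) / [H⁺]^2, solving for [H⁺] gives log[H⁺] = -5.726, so pH = 5.73.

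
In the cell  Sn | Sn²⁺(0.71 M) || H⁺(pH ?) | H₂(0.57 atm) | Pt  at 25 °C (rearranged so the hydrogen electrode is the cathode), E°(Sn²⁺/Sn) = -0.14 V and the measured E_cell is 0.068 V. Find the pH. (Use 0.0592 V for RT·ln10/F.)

pH = 1.41

E°_cell = 0.14 V and n = 2.
log Q = n(E° − E)/0.0592 = 2×(0.14 − 0.068)/0.0592 = 2.432.
With Q = [Sn²⁺]·P(H₂) / [H⁺]^2, solving for [H⁺] gives log[H⁺] = -1.413, so pH = 1.41.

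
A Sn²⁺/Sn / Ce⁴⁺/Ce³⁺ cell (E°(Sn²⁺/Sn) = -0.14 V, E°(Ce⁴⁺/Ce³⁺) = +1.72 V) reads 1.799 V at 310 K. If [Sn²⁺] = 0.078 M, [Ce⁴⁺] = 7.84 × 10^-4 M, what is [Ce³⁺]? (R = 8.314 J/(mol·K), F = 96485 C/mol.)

0.028 M

From the Nernst equation, ln Q = nF(E° − E)/RT = 2×96485×(1.86 − 1.799)/(8.314×310) = 4.567, so Q = 96.3.
With Q = [Sn²⁺]·[Ce³⁺]^2/[Ce⁴⁺]^2 and the known concentrations, [Ce³⁺]^2 in the numerator gives [Ce³⁺] = 0.028 M.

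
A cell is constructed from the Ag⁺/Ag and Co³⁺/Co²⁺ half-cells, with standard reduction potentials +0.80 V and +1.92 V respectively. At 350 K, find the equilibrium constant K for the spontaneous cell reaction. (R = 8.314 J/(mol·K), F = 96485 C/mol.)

1.3 × 10^16

E°_cell = +1.92 − (+0.80) = 1.12 V, with n = 1 electron transferred.
At equilibrium E = 0, so the Nernst equation gives ln K = nFE°/RT = (1)(96485)(1.12)/((8.314)(350)) = 37.14.
K = e^37.14 = 1.3 × 10^16.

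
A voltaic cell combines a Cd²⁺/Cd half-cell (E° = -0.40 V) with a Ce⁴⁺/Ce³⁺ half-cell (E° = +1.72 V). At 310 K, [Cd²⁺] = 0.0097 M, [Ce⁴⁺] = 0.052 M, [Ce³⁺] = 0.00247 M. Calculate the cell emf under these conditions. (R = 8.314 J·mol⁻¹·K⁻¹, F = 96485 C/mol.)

The Ce⁴⁺/Ce³⁺ couple has the higher reduction potential and acts as the cathode, so E°_cell = +1.72 − (-0.40) = 2.12 V.
Balancing electrons gives n = 2; the reaction quotient is Q = [Cd²⁺]·[Ce³⁺]^2/[Ce⁴⁺]^2 = 2.19 × 10^-5.
E = E° − (RT/nF) ln Q = 2.12 − (8.314×310)/(2×96485) × (-10.730) = 2.120 + 0.143 = 2.263 V.

2.26 V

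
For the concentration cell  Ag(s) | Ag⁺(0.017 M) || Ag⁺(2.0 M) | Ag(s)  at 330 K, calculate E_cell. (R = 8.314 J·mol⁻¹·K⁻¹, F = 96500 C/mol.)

Both half-cells are Ag⁺/Ag, so E°_cell = 0. The concentrated side is the cathode; the cell reaction moves Ag⁺ from high to low concentration with n = 1.
Q = [Ag⁺]_dilute/[Ag⁺]_conc = 0.017/2.0 = 0.00850.
E = 0 − (RT/nF) ln Q = −((8.314×330)/(1×96500))(-4.768) = 0.1356 V.

0.14 V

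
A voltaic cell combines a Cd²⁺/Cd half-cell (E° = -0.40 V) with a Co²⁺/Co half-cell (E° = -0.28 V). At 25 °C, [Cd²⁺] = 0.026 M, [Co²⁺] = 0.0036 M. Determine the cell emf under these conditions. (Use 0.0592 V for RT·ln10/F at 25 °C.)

0.095 V

The Co²⁺/Co couple has the higher reduction potential and acts as the cathode, so E°_cell = -0.28 − (-0.40) = 0.12 V.
Balancing electrons gives n = 2; the reaction quotient is Q = [Cd²⁺]/[Co²⁺] = 7.22.
At 25 °C, E = E° − (0.0592/n) log Q = 0.12 − (0.0592/2)(0.859) = 0.120 − 0.025 = 0.095 V.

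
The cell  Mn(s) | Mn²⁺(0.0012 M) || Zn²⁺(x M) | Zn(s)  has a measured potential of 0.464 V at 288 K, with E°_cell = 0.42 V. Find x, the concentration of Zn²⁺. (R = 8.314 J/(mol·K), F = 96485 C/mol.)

0.042 M

From the Nernst equation, ln Q = nF(E° − E)/RT = 2×96485×(0.42 − 0.464)/(8.314×288) = -3.546, so Q = 0.0288.
With Q = [Mn²⁺]/[Zn²⁺] and the known concentrations, [Zn²⁺] in the denominator gives [Zn²⁺] = 0.042 M.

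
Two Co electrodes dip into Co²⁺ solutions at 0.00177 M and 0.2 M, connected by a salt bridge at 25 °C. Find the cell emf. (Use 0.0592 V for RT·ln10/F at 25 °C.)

0.061 V

Both half-cells are Co²⁺/Co, so E°_cell = 0. The concentrated side is the cathode; the cell reaction moves Co²⁺ from high to low concentration with n = 2.
Q = [Co²⁺]_dilute/[Co²⁺]_conc = 0.00177/0.2 = 0.00885.
E = 0 − (0.0592/2) log Q = −(0.0592/2)(-2.053) = 0.0608 V.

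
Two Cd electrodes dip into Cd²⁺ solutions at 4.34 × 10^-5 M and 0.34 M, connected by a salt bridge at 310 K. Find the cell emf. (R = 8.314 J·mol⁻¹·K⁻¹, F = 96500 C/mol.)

0.12 V

Both half-cells are Cd²⁺/Cd, so E°_cell = 0. The concentrated side is the cathode; the cell reaction moves Cd²⁺ from high to low concentration with n = 2.
Q = [Cd²⁺]_dilute/[Cd²⁺]_conc = 4.34 × 10^-5/0.34 = 1.28 × 10^-4.
E = 0 − (RT/nF) ln Q = −((8.314×310)/(2×96500))(-8.966) = 0.1197 V.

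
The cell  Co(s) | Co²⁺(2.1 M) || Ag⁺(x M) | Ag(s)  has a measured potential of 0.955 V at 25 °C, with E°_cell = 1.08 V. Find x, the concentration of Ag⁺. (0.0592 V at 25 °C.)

From the Nernst equation, log Q = n(E° − E)/0.0592 = 2(1.08 − 0.955)/0.0592 = 4.223, so Q = 1.67 × 10^4.
With Q = [Co²⁺]/[Ag⁺]^2 and the known concentrations, [Ag⁺]^2 in the denominator gives [Ag⁺] = 0.011 M.

0.011 M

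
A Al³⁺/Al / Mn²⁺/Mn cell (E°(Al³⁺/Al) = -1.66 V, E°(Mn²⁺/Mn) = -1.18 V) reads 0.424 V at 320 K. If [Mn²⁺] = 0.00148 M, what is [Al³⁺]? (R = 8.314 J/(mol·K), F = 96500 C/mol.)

0.025 M

From the Nernst equation, ln Q = nF(E° − E)/RT = 6×96500×(0.48 − 0.424)/(8.314×320) = 12.187, so Q = 1.96 × 10^5.
With Q = [Al³⁺]^2/[Mn²⁺]^3 and the known concentrations, [Al³⁺]^2 in the numerator gives [Al³⁺] = 0.025 M.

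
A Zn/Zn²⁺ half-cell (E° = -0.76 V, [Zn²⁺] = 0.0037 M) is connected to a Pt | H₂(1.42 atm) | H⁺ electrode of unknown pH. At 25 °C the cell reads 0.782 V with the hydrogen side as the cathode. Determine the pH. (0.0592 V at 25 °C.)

E°_cell = 0.76 V and n = 2.
log Q = n(E° − E)/0.0592 = 2×(0.76 − 0.782)/0.0592 = -0.743.
With Q = [Zn²⁺]·P(H₂) / [H⁺]^2, solving for [H⁺] gives log[H⁺] = -0.768, so pH = 0.77.

pH = 0.77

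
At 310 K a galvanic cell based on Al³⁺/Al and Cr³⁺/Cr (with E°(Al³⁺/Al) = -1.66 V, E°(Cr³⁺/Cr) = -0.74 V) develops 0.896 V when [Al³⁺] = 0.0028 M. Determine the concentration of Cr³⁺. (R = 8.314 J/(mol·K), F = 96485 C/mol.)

1.9 × 10^-4 M

From the Nernst equation, ln Q = nF(E° − E)/RT = 3×96485×(0.92 − 0.896)/(8.314×310) = 2.695, so Q = 14.8.
With Q = [Al³⁺]/[Cr³⁺] and the known concentrations, [Cr³⁺] in the denominator gives [Cr³⁺] = 1.9 × 10^-4 M.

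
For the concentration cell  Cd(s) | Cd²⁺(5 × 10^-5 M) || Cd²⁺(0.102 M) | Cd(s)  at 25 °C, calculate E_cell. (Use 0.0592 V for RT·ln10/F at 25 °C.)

0.098 V

Both half-cells are Cd²⁺/Cd, so E°_cell = 0. The concentrated side is the cathode; the cell reaction moves Cd²⁺ from high to low concentration with n = 2.
Q = [Cd²⁺]_dilute/[Cd²⁺]_conc = 5 × 10^-5/0.102 = 4.9 × 10^-4.
E = 0 − (0.0592/2) log Q = −(0.0592/2)(-3.310) = 0.0980 V.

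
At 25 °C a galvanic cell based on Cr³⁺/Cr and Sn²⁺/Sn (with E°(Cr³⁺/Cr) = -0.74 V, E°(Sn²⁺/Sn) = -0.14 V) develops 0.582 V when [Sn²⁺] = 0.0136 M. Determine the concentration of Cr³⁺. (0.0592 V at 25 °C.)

From the Nernst equation, log Q = n(E° − E)/0.0592 = 6(0.60 − 0.582)/0.0592 = 1.824, so Q = 66.7.
With Q = [Cr³⁺]^2/[Sn²⁺]^3 and the known concentrations, [Cr³⁺]^2 in the numerator gives [Cr³⁺] = 0.013 M.

0.013 M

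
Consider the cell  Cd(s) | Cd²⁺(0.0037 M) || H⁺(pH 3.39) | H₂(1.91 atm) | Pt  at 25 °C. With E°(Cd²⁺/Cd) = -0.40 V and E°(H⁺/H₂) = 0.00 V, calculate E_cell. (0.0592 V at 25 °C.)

0.26 V

The hydrogen couple is the cathode, so E°_cell = 0.40 V; n = 2.
[H⁺] = 10^(−3.39) = 4.1 × 10^-4 M, and Q = [Cd²⁺]·P(H₂) / [H⁺]^2 = 4.26 × 10^4.
E = E° − (0.0592/2) log Q = 0.40 − (0.0592/2)(4.629) = 0.263 V.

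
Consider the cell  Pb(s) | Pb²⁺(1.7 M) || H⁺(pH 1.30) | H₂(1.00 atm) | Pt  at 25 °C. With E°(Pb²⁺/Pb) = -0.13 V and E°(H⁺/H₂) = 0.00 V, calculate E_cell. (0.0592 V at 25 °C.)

0.046 V

The hydrogen couple is the cathode, so E°_cell = 0.13 V; n = 2.
[H⁺] = 10^(−1.30) = 0.050 M, and Q = [Pb²⁺]·P(H₂) / [H⁺]^2 = 677.
E = E° − (0.0592/2) log Q = 0.13 − (0.0592/2)(2.830) = 0.046 V.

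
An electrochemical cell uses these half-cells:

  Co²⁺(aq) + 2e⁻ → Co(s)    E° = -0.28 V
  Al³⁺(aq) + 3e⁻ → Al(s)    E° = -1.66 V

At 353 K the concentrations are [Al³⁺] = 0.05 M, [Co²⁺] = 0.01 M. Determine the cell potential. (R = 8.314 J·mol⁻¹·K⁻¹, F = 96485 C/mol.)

The Co²⁺/Co couple has the higher reduction potential and acts as the cathode, so E°_cell = -0.28 − (-1.66) = 1.38 V.
Balancing electrons gives n = 6; the reaction quotient is Q = [Al³⁺]^2/[Co²⁺]^3 = 2500.
E = E° − (RT/nF) ln Q = 1.38 − (8.314×353)/(6×96485) × (7.824) = 1.380 − 0.040 = 1.340 V.

1.34 V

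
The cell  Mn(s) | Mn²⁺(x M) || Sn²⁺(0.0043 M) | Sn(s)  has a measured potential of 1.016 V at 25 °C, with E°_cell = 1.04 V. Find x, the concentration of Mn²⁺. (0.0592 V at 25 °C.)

From the Nernst equation, log Q = n(E° − E)/0.0592 = 2(1.04 − 1.016)/0.0592 = 0.811, so Q = 6.47.
With Q = [Mn²⁺]/[Sn²⁺] and the known concentrations, [Mn²⁺] in the numerator gives [Mn²⁺] = 0.028 M.

0.028 M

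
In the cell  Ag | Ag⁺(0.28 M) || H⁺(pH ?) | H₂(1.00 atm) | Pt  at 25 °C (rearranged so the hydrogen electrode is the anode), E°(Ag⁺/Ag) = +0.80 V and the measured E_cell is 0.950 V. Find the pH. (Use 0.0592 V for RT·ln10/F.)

pH = 3.09

E°_cell = 0.80 V and n = 2.
log Q = n(E° − E)/0.0592 = 2×(0.80 − 0.950)/0.0592 = -5.068.
With Q = [H⁺]^2 / ([Ag⁺]^2·P(H₂)), solving for [H⁺] gives log[H⁺] = -3.087, so pH = 3.09.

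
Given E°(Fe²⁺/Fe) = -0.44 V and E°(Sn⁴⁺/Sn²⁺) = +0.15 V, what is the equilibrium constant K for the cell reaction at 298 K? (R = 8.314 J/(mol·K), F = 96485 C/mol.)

9.1 × 10^19

E°_cell = +0.15 − (-0.44) = 0.59 V, with n = 2 electrons transferred.
At equilibrium E = 0, so the Nernst equation gives ln K = nFE°/RT = (2)(96485)(0.59)/((8.314)(298)) = 45.95.
K = e^45.95 = 9.1 × 10^19.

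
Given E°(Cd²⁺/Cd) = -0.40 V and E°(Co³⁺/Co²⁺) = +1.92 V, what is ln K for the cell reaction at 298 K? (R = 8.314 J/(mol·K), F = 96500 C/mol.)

E°_cell = +1.92 − (-0.40) = 2.32 V, with n = 2 electrons transferred.
At equilibrium E = 0, so the Nernst equation gives ln K = nFE°/RT = (2)(96500)(2.32)/((8.314)(298)) = 180.73.

ln K = 180.7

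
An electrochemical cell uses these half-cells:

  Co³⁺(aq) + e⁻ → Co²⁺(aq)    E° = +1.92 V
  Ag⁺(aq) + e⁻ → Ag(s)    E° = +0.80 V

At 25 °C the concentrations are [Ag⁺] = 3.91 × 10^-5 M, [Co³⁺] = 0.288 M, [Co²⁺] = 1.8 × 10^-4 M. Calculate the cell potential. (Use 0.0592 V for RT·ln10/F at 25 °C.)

1.57 V

The Co³⁺/Co²⁺ couple has the higher reduction potential and acts as the cathode, so E°_cell = +1.92 − (+0.80) = 1.12 V.
Balancing electrons gives n = 1; the reaction quotient is Q = [Ag⁺]·[Co²⁺]/[Co³⁺] = 2.44 × 10^-8.
At 25 °C, E = E° − (0.0592/n) log Q = 1.12 − (0.0592/1)(-7.612) = 1.120 + 0.451 = 1.571 V.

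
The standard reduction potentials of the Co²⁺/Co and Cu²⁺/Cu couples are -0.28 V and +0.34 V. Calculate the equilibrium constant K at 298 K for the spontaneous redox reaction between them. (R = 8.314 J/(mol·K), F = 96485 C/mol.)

E°_cell = +0.34 − (-0.28) = 0.62 V, with n = 2 electrons transferred.
At equilibrium E = 0, so the Nernst equation gives ln K = nFE°/RT = (2)(96485)(0.62)/((8.314)(298)) = 48.29.
K = e^48.29 = 9.4 × 10^20.

9.4 × 10^20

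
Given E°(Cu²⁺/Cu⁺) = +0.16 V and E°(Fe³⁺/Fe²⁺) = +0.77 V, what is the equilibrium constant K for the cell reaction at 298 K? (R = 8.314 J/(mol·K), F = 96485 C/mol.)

2.1 × 10^10

E°_cell = +0.77 − (+0.16) = 0.61 V, with n = 1 electron transferred.
At equilibrium E = 0, so the Nernst equation gives ln K = nFE°/RT = (1)(96485)(0.61)/((8.314)(298)) = 23.76.
K = e^23.76 = 2.1 × 10^10.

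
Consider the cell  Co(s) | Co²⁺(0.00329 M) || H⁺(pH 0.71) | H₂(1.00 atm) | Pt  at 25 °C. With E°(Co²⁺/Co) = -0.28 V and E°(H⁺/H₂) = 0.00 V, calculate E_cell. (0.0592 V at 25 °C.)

0.31 V

The hydrogen couple is the cathode, so E°_cell = 0.28 V; n = 2.
[H⁺] = 10^(−0.71) = 0.19 M, and Q = [Co²⁺]·P(H₂) / [H⁺]^2 = 0.0865.
E = E° − (0.0592/2) log Q = 0.28 − (0.0592/2)(-1.063) = 0.311 V.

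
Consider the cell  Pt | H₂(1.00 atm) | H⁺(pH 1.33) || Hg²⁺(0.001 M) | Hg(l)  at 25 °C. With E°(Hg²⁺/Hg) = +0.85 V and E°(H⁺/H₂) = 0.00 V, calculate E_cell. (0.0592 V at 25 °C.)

0.84 V

The Hg²⁺/Hg couple is the cathode, so E°_cell = 0.85 V; n = 2.
[H⁺] = 10^(−1.33) = 0.047 M, and Q = [H⁺]^2 / ([Hg²⁺]·P(H₂)) = 2.19.
E = E° − (0.0592/2) log Q = 0.85 − (0.0592/2)(0.340) = 0.840 V.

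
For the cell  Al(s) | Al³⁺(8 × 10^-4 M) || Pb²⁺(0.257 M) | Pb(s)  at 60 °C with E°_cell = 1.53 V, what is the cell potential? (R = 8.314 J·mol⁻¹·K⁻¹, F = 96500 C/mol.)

Balancing electrons gives n = 6; the reaction quotient is Q = [Al³⁺]^2/[Pb²⁺]^3 = 3.77 × 10^-5.
E = E° − (RT/nF) ln Q = 1.53 − (8.314×333)/(6×96500) × (-10.186) = 1.530 + 0.049 = 1.579 V.

1.58 V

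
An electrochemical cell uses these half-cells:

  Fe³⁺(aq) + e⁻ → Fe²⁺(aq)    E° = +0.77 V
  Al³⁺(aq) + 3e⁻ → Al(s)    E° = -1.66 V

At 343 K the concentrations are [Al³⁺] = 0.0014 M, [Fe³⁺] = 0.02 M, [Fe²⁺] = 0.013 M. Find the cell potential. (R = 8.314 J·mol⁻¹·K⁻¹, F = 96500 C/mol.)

The Fe³⁺/Fe²⁺ couple has the higher reduction potential and acts as the cathode, so E°_cell = +0.77 − (-1.66) = 2.43 V.
Balancing electrons gives n = 3; the reaction quotient is Q = [Al³⁺]·[Fe²⁺]^3/[Fe³⁺]^3 = 3.84 × 10^-4.
E = E° − (RT/nF) ln Q = 2.43 − (8.314×343)/(3×96500) × (-7.864) = 2.430 + 0.077 = 2.507 V.

2.51 V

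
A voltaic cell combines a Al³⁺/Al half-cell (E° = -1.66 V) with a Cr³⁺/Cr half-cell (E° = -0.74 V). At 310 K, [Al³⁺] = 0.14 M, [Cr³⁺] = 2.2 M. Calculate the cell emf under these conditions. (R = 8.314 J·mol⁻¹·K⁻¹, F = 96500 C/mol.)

The Cr³⁺/Cr couple has the higher reduction potential and acts as the cathode, so E°_cell = -0.74 − (-1.66) = 0.92 V.
Balancing electrons gives n = 3; the reaction quotient is Q = [Al³⁺]/[Cr³⁺] = 0.0636.
E = E° − (RT/nF) ln Q = 0.92 − (8.314×310)/(3×96500) × (-2.755) = 0.920 + 0.025 = 0.945 V.

0.945 V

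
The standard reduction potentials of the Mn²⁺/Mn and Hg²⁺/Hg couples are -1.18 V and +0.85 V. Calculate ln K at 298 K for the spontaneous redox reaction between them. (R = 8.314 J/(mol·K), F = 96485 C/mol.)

E°_cell = +0.85 − (-1.18) = 2.03 V, with n = 2 electrons transferred.
At equilibrium E = 0, so the Nernst equation gives ln K = nFE°/RT = (2)(96485)(2.03)/((8.314)(298)) = 158.11.

ln K = 158.1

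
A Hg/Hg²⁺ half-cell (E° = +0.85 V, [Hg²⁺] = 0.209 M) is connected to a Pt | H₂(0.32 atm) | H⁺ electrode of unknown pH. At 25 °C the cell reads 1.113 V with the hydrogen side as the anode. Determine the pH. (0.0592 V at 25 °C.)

E°_cell = 0.85 V and n = 2.
log Q = n(E° − E)/0.0592 = 2×(0.85 − 1.113)/0.0592 = -8.885.
With Q = [H⁺]^2 / ([Hg²⁺]·P(H₂)), solving for [H⁺] gives log[H⁺] = -5.030, so pH = 5.03.

pH = 5.03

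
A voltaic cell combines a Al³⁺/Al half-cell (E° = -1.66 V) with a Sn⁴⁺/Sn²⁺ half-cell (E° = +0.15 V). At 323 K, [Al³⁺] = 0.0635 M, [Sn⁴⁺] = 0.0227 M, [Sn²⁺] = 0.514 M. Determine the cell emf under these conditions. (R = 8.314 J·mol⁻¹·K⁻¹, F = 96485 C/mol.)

1.79 V

The Sn⁴⁺/Sn²⁺ couple has the higher reduction potential and acts as the cathode, so E°_cell = +0.15 − (-1.66) = 1.81 V.
Balancing electrons gives n = 6; the reaction quotient is Q = [Al³⁺]^2·[Sn²⁺]^3/[Sn⁴⁺]^3 = 46.8.
E = E° − (RT/nF) ln Q = 1.81 − (8.314×323)/(6×96485) × (3.846) = 1.810 − 0.018 = 1.792 V.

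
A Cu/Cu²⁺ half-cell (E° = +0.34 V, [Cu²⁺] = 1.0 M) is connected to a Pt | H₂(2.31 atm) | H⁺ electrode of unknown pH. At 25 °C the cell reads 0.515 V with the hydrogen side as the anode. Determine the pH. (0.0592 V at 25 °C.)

E°_cell = 0.34 V and n = 2.
log Q = n(E° − E)/0.0592 = 2×(0.34 − 0.515)/0.0592 = -5.912.
With Q = [H⁺]^2 / ([Cu²⁺]·P(H₂)), solving for [H⁺] gives log[H⁺] = -2.774, so pH = 2.77.

pH = 2.77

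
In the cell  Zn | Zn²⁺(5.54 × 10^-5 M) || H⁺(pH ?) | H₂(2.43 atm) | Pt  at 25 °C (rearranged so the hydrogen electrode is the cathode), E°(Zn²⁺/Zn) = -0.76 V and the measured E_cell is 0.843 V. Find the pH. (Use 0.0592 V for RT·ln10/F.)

E°_cell = 0.76 V and n = 2.
log Q = n(E° − E)/0.0592 = 2×(0.76 − 0.843)/0.0592 = -2.804.
With Q = [Zn²⁺]·P(H₂) / [H⁺]^2, solving for [H⁺] gives log[H⁺] = -0.533, so pH = 0.53.

pH = 0.53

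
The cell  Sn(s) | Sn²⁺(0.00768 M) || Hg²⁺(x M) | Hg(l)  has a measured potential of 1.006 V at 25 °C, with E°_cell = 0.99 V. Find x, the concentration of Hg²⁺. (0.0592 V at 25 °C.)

0.027 M

From the Nernst equation, log Q = n(E° − E)/0.0592 = 2(0.99 − 1.006)/0.0592 = -0.541, so Q = 0.288.
With Q = [Sn²⁺]/[Hg²⁺] and the known concentrations, [Hg²⁺] in the denominator gives [Hg²⁺] = 0.027 M.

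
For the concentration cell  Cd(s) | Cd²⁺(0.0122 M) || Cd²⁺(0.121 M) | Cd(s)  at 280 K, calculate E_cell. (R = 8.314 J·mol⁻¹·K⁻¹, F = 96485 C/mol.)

Both half-cells are Cd²⁺/Cd, so E°_cell = 0. The concentrated side is the cathode; the cell reaction moves Cd²⁺ from high to low concentration with n = 2.
Q = [Cd²⁺]_dilute/[Cd²⁺]_conc = 0.0122/0.121 = 0.101.
E = 0 − (RT/nF) ln Q = −((8.314×280)/(2×96485))(-2.294) = 0.0277 V.

0.028 V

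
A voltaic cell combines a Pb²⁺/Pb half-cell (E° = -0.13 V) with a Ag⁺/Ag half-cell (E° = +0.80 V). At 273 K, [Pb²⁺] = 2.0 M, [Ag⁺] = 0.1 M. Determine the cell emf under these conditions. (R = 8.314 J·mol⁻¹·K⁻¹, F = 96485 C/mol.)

0.868 V

The Ag⁺/Ag couple has the higher reduction potential and acts as the cathode, so E°_cell = +0.80 − (-0.13) = 0.93 V.
Balancing electrons gives n = 2; the reaction quotient is Q = [Pb²⁺]/[Ag⁺]^2 = 200.
E = E° − (RT/nF) ln Q = 0.93 − (8.314×273)/(2×96485) × (5.298) = 0.930 − 0.062 = 0.868 V.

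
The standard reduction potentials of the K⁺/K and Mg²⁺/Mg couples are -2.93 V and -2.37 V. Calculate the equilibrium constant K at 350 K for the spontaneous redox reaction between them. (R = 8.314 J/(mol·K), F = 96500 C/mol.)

E°_cell = -2.37 − (-2.93) = 0.56 V, with n = 2 electrons transferred.
At equilibrium E = 0, so the Nernst equation gives ln K = nFE°/RT = (2)(96500)(0.56)/((8.314)(350)) = 37.14.
K = e^37.14 = 1.4 × 10^16.

1.4 × 10^16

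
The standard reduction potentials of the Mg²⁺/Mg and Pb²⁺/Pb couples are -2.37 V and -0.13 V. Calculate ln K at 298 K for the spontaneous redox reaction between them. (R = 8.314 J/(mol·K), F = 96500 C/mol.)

E°_cell = -0.13 − (-2.37) = 2.24 V, with n = 2 electrons transferred.
At equilibrium E = 0, so the Nernst equation gives ln K = nFE°/RT = (2)(96500)(2.24)/((8.314)(298)) = 174.49.

ln K = 174.5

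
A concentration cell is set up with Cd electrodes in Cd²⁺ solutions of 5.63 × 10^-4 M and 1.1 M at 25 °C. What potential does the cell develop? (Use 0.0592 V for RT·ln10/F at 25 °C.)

0.097 V

Both half-cells are Cd²⁺/Cd, so E°_cell = 0. The concentrated side is the cathode; the cell reaction moves Cd²⁺ from high to low concentration with n = 2.
Q = [Cd²⁺]_dilute/[Cd²⁺]_conc = 5.63 × 10^-4/1.1 = 5.12 × 10^-4.
E = 0 − (0.0592/2) log Q = −(0.0592/2)(-3.291) = 0.0974 V.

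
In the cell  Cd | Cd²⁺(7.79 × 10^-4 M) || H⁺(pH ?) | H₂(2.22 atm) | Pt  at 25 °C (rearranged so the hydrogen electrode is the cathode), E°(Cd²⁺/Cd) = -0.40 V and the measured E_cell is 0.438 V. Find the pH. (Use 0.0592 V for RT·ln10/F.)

E°_cell = 0.40 V and n = 2.
log Q = n(E° − E)/0.0592 = 2×(0.40 − 0.438)/0.0592 = -1.284.
With Q = [Cd²⁺]·P(H₂) / [H⁺]^2, solving for [H⁺] gives log[H⁺] = -0.739, so pH = 0.74.

pH = 0.74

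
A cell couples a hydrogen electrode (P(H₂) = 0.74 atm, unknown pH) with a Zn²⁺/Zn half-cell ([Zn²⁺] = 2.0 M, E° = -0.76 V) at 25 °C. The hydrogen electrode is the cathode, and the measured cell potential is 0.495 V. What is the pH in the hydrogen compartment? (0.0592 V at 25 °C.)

pH = 4.39

E°_cell = 0.76 V and n = 2.
log Q = n(E° − E)/0.0592 = 2×(0.76 − 0.495)/0.0592 = 8.953.
With Q = [Zn²⁺]·P(H₂) / [H⁺]^2, solving for [H⁺] gives log[H⁺] = -4.391, so pH = 4.39.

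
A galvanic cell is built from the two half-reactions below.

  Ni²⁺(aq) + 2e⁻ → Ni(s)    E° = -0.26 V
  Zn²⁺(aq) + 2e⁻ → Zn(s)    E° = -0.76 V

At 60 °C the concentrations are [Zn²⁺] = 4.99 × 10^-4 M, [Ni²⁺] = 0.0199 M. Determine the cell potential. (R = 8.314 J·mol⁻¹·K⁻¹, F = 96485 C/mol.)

0.553 V

The Ni²⁺/Ni couple has the higher reduction potential and acts as the cathode, so E°_cell = -0.26 − (-0.76) = 0.50 V.
Balancing electrons gives n = 2; the reaction quotient is Q = [Zn²⁺]/[Ni²⁺] = 0.0251.
E = E° − (RT/nF) ln Q = 0.50 − (8.314×333)/(2×96485) × (-3.686) = 0.500 + 0.053 = 0.553 V.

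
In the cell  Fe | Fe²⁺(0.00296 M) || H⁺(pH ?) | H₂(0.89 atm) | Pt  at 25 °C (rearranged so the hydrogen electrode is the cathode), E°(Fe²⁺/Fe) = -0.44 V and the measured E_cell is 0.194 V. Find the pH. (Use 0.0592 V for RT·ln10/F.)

E°_cell = 0.44 V and n = 2.
log Q = n(E° − E)/0.0592 = 2×(0.44 − 0.194)/0.0592 = 8.311.
With Q = [Fe²⁺]·P(H₂) / [H⁺]^2, solving for [H⁺] gives log[H⁺] = -5.445, so pH = 5.45.

pH = 5.45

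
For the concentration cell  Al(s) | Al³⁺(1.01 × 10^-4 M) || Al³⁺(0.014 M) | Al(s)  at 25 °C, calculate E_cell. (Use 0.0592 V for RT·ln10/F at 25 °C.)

Both half-cells are Al³⁺/Al, so E°_cell = 0. The concentrated side is the cathode; the cell reaction moves Al³⁺ from high to low concentration with n = 3.
Q = [Al³⁺]_dilute/[Al³⁺]_conc = 1.01 × 10^-4/0.014 = 0.00721.
E = 0 − (0.0592/3) log Q = −(0.0592/3)(-2.142) = 0.0423 V.

0.042 V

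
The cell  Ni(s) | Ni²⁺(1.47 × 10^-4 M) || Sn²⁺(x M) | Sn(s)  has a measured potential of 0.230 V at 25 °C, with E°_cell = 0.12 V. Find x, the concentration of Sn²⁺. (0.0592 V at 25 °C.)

0.76 M

From the Nernst equation, log Q = n(E° − E)/0.0592 = 2(0.12 − 0.230)/0.0592 = -3.716, so Q = 1.92 × 10^-4.
With Q = [Ni²⁺]/[Sn²⁺] and the known concentrations, [Sn²⁺] in the denominator gives [Sn²⁺] = 0.76 M.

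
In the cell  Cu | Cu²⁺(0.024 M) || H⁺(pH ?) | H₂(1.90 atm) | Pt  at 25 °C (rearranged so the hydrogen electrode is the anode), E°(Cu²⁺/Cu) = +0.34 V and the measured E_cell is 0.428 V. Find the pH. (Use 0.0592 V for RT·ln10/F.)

pH = 2.16

E°_cell = 0.34 V and n = 2.
log Q = n(E° − E)/0.0592 = 2×(0.34 − 0.428)/0.0592 = -2.973.
With Q = [H⁺]^2 / ([Cu²⁺]·P(H₂)), solving for [H⁺] gives log[H⁺] = -2.157, so pH = 2.16.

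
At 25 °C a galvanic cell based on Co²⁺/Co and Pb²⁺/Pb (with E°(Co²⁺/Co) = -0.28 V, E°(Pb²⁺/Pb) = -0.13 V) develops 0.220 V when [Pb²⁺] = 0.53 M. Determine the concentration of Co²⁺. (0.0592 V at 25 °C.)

From the Nernst equation, log Q = n(E° − E)/0.0592 = 2(0.15 − 0.220)/0.0592 = -2.365, so Q = 0.00432.
With Q = [Co²⁺]/[Pb²⁺] and the known concentrations, [Co²⁺] in the numerator gives [Co²⁺] = 0.0023 M.

0.0023 M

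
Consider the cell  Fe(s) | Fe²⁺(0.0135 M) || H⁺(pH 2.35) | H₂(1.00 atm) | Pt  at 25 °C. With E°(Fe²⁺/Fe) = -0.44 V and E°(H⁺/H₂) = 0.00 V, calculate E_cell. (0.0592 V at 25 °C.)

The hydrogen couple is the cathode, so E°_cell = 0.44 V; n = 2.
[H⁺] = 10^(−2.35) = 0.0045 M, and Q = [Fe²⁺]·P(H₂) / [H⁺]^2 = 677.
E = E° − (0.0592/2) log Q = 0.44 − (0.0592/2)(2.830) = 0.356 V.

0.36 V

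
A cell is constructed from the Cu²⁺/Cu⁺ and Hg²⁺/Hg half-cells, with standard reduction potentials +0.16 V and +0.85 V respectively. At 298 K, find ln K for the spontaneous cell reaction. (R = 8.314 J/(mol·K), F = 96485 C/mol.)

E°_cell = +0.85 − (+0.16) = 0.69 V, with n = 2 electrons transferred.
At equilibrium E = 0, so the Nernst equation gives ln K = nFE°/RT = (2)(96485)(0.69)/((8.314)(298)) = 53.74.

ln K = 53.7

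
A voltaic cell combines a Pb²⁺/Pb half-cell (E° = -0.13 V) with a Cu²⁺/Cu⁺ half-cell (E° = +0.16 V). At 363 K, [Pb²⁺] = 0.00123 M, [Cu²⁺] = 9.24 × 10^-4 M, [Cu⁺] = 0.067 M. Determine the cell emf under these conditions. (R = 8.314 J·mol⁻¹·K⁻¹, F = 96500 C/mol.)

0.261 V

The Cu²⁺/Cu⁺ couple has the higher reduction potential and acts as the cathode, so E°_cell = +0.16 − (-0.13) = 0.29 V.
Balancing electrons gives n = 2; the reaction quotient is Q = [Pb²⁺]·[Cu⁺]^2/[Cu²⁺]^2 = 6.47.
E = E° − (RT/nF) ln Q = 0.29 − (8.314×363)/(2×96500) × (1.867) = 0.290 − 0.029 = 0.261 V.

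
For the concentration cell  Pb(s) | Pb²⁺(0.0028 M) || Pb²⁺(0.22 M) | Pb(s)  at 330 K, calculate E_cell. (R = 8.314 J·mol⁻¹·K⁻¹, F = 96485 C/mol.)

Both half-cells are Pb²⁺/Pb, so E°_cell = 0. The concentrated side is the cathode; the cell reaction moves Pb²⁺ from high to low concentration with n = 2.
Q = [Pb²⁺]_dilute/[Pb²⁺]_conc = 0.0028/0.22 = 0.0127.
E = 0 − (RT/nF) ln Q = −((8.314×330)/(2×96485))(-4.364) = 0.0620 V.

0.062 V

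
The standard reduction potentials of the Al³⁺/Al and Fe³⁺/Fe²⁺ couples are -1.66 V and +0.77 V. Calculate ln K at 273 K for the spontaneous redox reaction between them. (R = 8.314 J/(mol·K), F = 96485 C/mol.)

ln K = 309.9

E°_cell = +0.77 − (-1.66) = 2.43 V, with n = 3 electrons transferred.
At equilibrium E = 0, so the Nernst equation gives ln K = nFE°/RT = (3)(96485)(2.43)/((8.314)(273)) = 309.90.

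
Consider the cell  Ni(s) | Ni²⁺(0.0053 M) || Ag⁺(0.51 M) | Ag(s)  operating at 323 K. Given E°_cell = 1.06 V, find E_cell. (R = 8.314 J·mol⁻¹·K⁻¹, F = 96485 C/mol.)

Balancing electrons gives n = 2; the reaction quotient is Q = [Ni²⁺]/[Ag⁺]^2 = 0.0204.
E = E° − (RT/nF) ln Q = 1.06 − (8.314×323)/(2×96485) × (-3.893) = 1.060 + 0.054 = 1.114 V.

1.11 V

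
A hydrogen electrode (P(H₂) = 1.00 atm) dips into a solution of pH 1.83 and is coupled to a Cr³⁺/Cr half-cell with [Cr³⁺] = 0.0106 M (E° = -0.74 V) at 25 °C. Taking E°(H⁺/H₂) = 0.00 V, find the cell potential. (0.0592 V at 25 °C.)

The hydrogen couple is the cathode, so E°_cell = 0.74 V; n = 6.
[H⁺] = 10^(−1.83) = 0.015 M, and Q = [Cr³⁺]^2·P(H₂)^3 / [H⁺]^6 = 1.07 × 10^7.
E = E° − (0.0592/6) log Q = 0.74 − (0.0592/6)(7.031) = 0.671 V.

0.67 V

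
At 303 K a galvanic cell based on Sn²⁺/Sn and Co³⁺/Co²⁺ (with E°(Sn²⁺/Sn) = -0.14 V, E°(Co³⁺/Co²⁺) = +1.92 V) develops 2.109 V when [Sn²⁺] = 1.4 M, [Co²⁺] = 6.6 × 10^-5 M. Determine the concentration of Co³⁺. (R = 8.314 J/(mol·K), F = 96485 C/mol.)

From the Nernst equation, ln Q = nF(E° − E)/RT = 2×96485×(2.06 − 2.109)/(8.314×303) = -3.753, so Q = 0.0234.
With Q = [Sn²⁺]·[Co²⁺]^2/[Co³⁺]^2 and the known concentrations, [Co³⁺]^2 in the denominator gives [Co³⁺] = 5.1 × 10^-4 M.

5.1 × 10^-4 M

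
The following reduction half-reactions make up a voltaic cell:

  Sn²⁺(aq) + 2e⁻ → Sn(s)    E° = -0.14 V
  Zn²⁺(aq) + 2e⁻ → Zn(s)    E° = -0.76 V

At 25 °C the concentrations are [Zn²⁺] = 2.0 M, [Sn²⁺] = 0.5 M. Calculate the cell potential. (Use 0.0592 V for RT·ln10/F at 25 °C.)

The Sn²⁺/Sn couple has the higher reduction potential and acts as the cathode, so E°_cell = -0.14 − (-0.76) = 0.62 V.
Balancing electrons gives n = 2; the reaction quotient is Q = [Zn²⁺]/[Sn²⁺] = 4.00.
At 25 °C, E = E° − (0.0592/n) log Q = 0.62 − (0.0592/2)(0.602) = 0.620 − 0.018 = 0.602 V.

0.602 V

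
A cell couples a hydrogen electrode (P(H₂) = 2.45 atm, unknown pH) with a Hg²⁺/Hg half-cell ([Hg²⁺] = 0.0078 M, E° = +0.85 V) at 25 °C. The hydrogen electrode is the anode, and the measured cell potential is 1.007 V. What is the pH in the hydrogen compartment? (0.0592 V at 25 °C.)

pH = 3.51

E°_cell = 0.85 V and n = 2.
log Q = n(E° − E)/0.0592 = 2×(0.85 − 1.007)/0.0592 = -5.304.
With Q = [H⁺]^2 / ([Hg²⁺]·P(H₂)), solving for [H⁺] gives log[H⁺] = -3.511, so pH = 3.51.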